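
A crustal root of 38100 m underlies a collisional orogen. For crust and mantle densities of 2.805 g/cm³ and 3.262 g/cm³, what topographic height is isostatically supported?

6210 m

Balancing pressure at the compensation depth: ρ_c h = (ρ_m − ρ_c) r.
h = r (ρ_m − ρ_c) / ρ_c = 38100 m × (3.262 − 2.805) / 2.805 = 6210 m.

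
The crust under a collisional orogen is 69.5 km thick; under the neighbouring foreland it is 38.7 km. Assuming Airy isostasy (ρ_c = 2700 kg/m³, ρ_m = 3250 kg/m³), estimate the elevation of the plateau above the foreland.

5.21 km

Excess crust Δ = 69.5 km − 38.7 km = 30.8 km, split between elevation h and root r with h + r = Δ.
Airy balance ρ_c h = (ρ_m − ρ_c) r gives r = h ρ_c/(ρ_m − ρ_c), so h (1 + ρ_c/(ρ_m − ρ_c)) = Δ, i.e. h = Δ (ρ_m − ρ_c)/ρ_m.
h = 30.8 km × 550/3250 = 5.21 km.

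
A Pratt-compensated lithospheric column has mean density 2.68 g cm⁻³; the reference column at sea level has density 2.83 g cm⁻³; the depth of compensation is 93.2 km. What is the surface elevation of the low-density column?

5.22 km

ρ_ref D = ρ (D + h) → h = D (ρ_ref − ρ)/ρ.
h = 93.2 km × (2.83 − 2.68)/2.68 = 5.22 km.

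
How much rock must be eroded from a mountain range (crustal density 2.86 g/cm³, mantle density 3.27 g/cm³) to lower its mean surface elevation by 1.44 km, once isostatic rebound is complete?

Net drop Δ = e − u = e − e ρ_c/ρ_m = e (ρ_m − ρ_c)/ρ_m.
e = Δ ρ_m/(ρ_m − ρ_c) = 1.44 km × 3.27/0.41 = 11.5 km.

11.5 km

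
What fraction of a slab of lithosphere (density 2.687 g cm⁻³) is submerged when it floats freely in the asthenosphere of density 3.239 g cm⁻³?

Submerged fraction = ρ_obj/ρ_fluid = 2.687/3.239 = 83%.

83%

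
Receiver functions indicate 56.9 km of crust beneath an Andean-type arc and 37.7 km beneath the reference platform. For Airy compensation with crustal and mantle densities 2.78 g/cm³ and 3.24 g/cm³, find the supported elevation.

Excess crust Δ = 56.9 km − 37.7 km = 19.2 km, split between elevation h and root r with h + r = Δ.
Airy balance ρ_c h = (ρ_m − ρ_c) r gives r = h ρ_c/(ρ_m − ρ_c), so h (1 + ρ_c/(ρ_m − ρ_c)) = Δ, i.e. h = Δ (ρ_m − ρ_c)/ρ_m.
h = 19.2 km × 0.46/3.24 = 2.73 km.

2.73 km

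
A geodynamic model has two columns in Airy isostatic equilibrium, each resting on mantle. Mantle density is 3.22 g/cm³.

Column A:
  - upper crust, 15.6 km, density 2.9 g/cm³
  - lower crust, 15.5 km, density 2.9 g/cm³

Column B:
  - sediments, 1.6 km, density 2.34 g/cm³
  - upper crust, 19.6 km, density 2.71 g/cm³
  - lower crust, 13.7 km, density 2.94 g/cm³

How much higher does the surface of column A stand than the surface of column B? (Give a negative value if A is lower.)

For any compensation level in the mantle, the mantle terms cancel and isostasy reduces to e = (Σt_A − Σt_B) − (Σ(ρt)_A − Σ(ρt)_B) / ρ_m.
Σt_A = 31.1 km; Σt_B = 34.9 km; Σ(ρt)_A = 90.19; Σ(ρt)_B = 97.138 (in km·g/cm³).
e = (31.1 − 34.9) − (90.19 − 97.138) / 3.22 = −1.64 km.

−1.64 km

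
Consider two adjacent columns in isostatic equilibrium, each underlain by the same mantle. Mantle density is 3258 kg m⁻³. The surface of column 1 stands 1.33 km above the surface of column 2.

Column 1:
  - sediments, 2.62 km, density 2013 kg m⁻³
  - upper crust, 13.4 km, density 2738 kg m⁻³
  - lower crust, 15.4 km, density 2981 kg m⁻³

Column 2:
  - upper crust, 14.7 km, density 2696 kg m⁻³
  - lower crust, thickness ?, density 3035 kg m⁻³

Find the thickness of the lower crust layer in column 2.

Take the compensation level at the base of the deeper column (depth z_c below the surface of column 1) and equate Σ ρ_i t_i down to z_c; mantle fills any gap and the z_c terms cancel.
Column 1: 2.62×2013 + 13.4×2738 + 15.4×2981 + (z_c − 31.42)×3258
Column 2: 1.33×0 + 14.7×2696 + x×3035 + (z_c − 1.33 − 14.7 − x)×3258
The z_c×3258 term appears on both sides and cancels. Collect the known terms of each column as K = Σ(ρt)_known − 3258 × (depth of known layers): K_1 = 87870.66 − 3258×31.42 = −14495.7; K_2 = 39631.2 − 3258×(1.33 + 14.7) = −12594.54.
Balance: K_1 = K_2 − x×(3258 − 3035), so x = (K_2 − K_1)/(3258 − 3035) = 1901.16/223 = 8.53 km.

8.53 km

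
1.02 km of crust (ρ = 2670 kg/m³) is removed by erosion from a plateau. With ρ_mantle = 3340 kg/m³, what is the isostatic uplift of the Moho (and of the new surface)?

Unloading: uplift u = e ρ_c/ρ_m = 1.02 km × 2670/3340 = 0.815 km.

0.815 km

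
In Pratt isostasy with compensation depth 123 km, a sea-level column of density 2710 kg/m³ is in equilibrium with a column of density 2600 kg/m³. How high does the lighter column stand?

ρ_ref D = ρ (D + h) → h = D (ρ_ref − ρ)/ρ.
h = 123 km × (2710 − 2600)/2600 = 5.2 km.

5.2 km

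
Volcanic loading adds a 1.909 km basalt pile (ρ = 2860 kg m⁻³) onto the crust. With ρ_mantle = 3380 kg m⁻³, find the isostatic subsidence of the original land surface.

Subaerial loading: s = t ρ_load / ρ_m.
s = 1.909 km × 2860/3380 = 1.62 km.

1.62 km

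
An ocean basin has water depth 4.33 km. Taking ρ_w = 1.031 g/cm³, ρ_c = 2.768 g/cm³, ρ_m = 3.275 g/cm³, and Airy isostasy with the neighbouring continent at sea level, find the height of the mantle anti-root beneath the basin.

14.8 km

Balancing pressure at the compensation depth: replacing crust with seawater at the top is compensated by replacing crust with mantle at the base: d (ρ_c − ρ_w) = a (ρ_m − ρ_c).
a = d (ρ_c − ρ_w)/(ρ_m − ρ_c) = 4.33 km × 1.737/0.507 = 14.8 km.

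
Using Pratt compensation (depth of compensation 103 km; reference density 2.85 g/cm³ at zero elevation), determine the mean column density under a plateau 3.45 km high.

2.76 g/cm³

Pratt balance: ρ_ref D = ρ (D + h).
ρ = ρ_ref D/(D + h) = 2.85 × 103 km/(103 km + 3.45 km) = 2.76 g/cm³.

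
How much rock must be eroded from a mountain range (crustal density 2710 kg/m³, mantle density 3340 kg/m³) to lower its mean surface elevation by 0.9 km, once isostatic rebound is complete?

4.77 km

Net drop Δ = e − u = e − e ρ_c/ρ_m = e (ρ_m − ρ_c)/ρ_m.
e = Δ ρ_m/(ρ_m − ρ_c) = 0.9 km × 3340/630 = 4.77 km.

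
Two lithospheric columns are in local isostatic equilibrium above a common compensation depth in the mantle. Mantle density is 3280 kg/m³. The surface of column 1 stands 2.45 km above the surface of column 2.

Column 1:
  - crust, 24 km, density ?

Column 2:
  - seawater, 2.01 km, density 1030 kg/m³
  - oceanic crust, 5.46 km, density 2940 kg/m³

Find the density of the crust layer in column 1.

2680 kg/m³

Take the compensation level at the base of the deeper column (depth z_c below the surface of column 1) and equate Σ ρ_i t_i down to z_c; mantle fills any gap and the z_c terms cancel.
Column 1: 24×ρ + (z_c − 24)×3280
Column 2: 2.45×0 + 2.01×1030 + 5.46×2940 + (z_c − 2.45 − 7.47)×3280
The z_c×3280 term appears on both sides and cancels. Collect the known terms of each column as K = Σ(ρt)_known − 3280 × (depth of known layers): K_1 = 0 − 3280×24 = −78720; K_2 = 18122.7 − 3280×(2.45 + 7.47) = −14414.9.
Balance: K_1 + 24×ρ = K_2, so ρ = (K_2 − K_1)/24 = 64305.1/24 = 2680 kg/m³.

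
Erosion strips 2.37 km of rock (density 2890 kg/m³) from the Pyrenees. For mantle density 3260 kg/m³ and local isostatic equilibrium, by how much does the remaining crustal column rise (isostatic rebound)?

2.1 km

Unloading: uplift u = e ρ_c/ρ_m = 2.37 km × 2890/3260 = 2.1 km.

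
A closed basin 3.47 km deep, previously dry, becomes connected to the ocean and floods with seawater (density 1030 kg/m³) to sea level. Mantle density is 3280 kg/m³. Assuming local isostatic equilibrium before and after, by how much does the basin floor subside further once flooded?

1.59 km

After flooding the water column is d + s deep. Its weight must equal the weight of mantle displaced by the extra subsidence s: (d + s) ρ_w = s ρ_m.
s = d ρ_w / (ρ_m − ρ_w) = 3.47 km × 1030/(3280 − 1030) = 1.59 km.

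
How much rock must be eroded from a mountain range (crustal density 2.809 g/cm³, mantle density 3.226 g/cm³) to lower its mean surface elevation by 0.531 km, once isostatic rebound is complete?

Net drop Δ = e − u = e − e ρ_c/ρ_m = e (ρ_m − ρ_c)/ρ_m.
e = Δ ρ_m/(ρ_m − ρ_c) = 0.531 km × 3.226/0.417 = 4.11 km.

4.11 km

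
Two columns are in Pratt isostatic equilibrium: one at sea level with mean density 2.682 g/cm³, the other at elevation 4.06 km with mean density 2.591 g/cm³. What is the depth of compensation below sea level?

116 km

ρ_ref D = ρ (D + h) → D (ρ_ref − ρ) = ρ h.
D = ρ h/(ρ_ref − ρ) = 2.591 × 4.06 km/(2.682 − 2.591) = 116 km.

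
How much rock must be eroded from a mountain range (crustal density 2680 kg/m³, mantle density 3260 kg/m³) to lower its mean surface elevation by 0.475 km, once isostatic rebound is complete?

Net drop Δ = e − u = e − e ρ_c/ρ_m = e (ρ_m − ρ_c)/ρ_m.
e = Δ ρ_m/(ρ_m − ρ_c) = 0.475 km × 3260/580 = 2.67 km.

2.67 km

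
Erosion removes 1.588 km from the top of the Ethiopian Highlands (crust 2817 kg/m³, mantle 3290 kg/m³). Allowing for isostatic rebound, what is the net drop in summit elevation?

Rebound u = e ρ_c/ρ_m = 1.588 km × 2817/3290 = 1.36 km.
Net surface drop = e − u = 1.588 km − 1.36 km = e (ρ_m − ρ_c)/ρ_m = 0.228 km.

0.228 km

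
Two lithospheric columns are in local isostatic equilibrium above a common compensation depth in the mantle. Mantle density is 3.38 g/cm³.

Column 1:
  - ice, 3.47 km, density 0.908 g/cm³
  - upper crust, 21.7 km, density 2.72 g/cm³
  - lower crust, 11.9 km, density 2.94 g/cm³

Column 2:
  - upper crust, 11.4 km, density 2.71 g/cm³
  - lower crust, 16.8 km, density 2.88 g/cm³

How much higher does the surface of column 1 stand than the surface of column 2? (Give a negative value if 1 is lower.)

3.58 km

For any compensation level in the mantle, the mantle terms cancel and isostasy reduces to e = (Σt_1 − Σt_2) − (Σ(ρt)_1 − Σ(ρt)_2) / ρ_m.
Σt_1 = 37.07 km; Σt_2 = 28.2 km; Σ(ρt)_1 = 97.16076; Σ(ρt)_2 = 79.278 (in km·g/cm³).
e = (37.07 − 28.2) − (97.16076 − 79.278) / 3.38 = 3.58 km.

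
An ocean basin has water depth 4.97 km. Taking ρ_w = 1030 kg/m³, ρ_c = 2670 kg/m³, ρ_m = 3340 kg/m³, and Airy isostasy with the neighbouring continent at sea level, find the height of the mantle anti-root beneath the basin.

Isostatic balance requires: replacing crust with seawater at the top is compensated by replacing crust with mantle at the base: d (ρ_c − ρ_w) = a (ρ_m − ρ_c).
a = d (ρ_c − ρ_w)/(ρ_m − ρ_c) = 4.97 km × 1640/670 = 12.2 km.

12.2 km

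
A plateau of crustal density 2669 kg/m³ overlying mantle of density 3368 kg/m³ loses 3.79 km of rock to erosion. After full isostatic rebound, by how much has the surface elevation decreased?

0.787 km

Rebound u = e ρ_c/ρ_m = 3.79 km × 2669/3368 = 3.003 km.
Net surface drop = e − u = 3.79 km − 3.003 km = e (ρ_m − ρ_c)/ρ_m = 0.787 km.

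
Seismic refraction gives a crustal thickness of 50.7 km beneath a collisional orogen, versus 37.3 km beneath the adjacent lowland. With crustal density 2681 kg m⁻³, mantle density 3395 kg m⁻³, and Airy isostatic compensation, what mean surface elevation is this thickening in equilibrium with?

2.82 km

Excess crust Δ = 50.7 km − 37.3 km = 13.4 km, split between elevation h and root r with h + r = Δ.
Airy balance ρ_c h = (ρ_m − ρ_c) r gives r = h ρ_c/(ρ_m − ρ_c), so h (1 + ρ_c/(ρ_m − ρ_c)) = Δ, i.e. h = Δ (ρ_m − ρ_c)/ρ_m.
h = 13.4 km × 714/3395 = 2.82 km.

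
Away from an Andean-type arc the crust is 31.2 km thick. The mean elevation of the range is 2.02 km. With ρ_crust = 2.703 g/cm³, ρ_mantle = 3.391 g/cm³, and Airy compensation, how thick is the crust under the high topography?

Root depth r = h ρ_c / (ρ_m − ρ_c) = 2.02 km × 2.703 / 0.688 = 7.936 km.
Total thickness = T + h + r = 31.2 km + 2.02 km + 7.936 km = 41.2 km.

41.2 km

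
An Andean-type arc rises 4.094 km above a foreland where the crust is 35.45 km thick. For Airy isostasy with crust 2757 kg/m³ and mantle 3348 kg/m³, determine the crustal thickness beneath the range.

58.6 km

Root depth r = h ρ_c / (ρ_m − ρ_c) = 4.094 km × 2757 / 591 = 19.1 km.
Total thickness = T + h + r = 35.45 km + 4.094 km + 19.1 km = 58.6 km.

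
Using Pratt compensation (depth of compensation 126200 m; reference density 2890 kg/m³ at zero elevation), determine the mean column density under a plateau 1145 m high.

Pratt balance: ρ_ref D = ρ (D + h).
ρ = ρ_ref D/(D + h) = 2890 × 126200 m/(126200 m + 1145 m) = 2860 kg/m³.

2860 kg/m³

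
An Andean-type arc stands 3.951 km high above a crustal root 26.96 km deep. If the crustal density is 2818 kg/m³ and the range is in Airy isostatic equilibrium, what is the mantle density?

3230 kg/m³

Airy balance: ρ_c h = (ρ_m − ρ_c) r → ρ_m = ρ_c (1 + h/r).
ρ_m = 2818 × (1 + 3.951 km/26.96 km) = 3230 kg/m³.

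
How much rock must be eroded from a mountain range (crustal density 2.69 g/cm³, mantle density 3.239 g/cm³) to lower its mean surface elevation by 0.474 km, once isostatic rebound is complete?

2.8 km

Net drop Δ = e − u = e − e ρ_c/ρ_m = e (ρ_m − ρ_c)/ρ_m.
e = Δ ρ_m/(ρ_m − ρ_c) = 0.474 km × 3.239/0.549 = 2.8 km.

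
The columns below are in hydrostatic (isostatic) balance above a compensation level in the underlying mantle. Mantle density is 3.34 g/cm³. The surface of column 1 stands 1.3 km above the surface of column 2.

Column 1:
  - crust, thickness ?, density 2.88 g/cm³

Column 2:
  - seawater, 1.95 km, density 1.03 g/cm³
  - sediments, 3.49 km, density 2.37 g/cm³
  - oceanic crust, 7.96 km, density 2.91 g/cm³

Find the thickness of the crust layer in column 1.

Take the compensation level at the base of the deeper column (depth z_c below the surface of column 1) and equate Σ ρ_i t_i down to z_c; mantle fills any gap and the z_c terms cancel.
Column 1: x×2.88 + (z_c − 0 − x)×3.34
Column 2: 1.3×0 + 1.95×1.03 + 3.49×2.37 + 7.96×2.91 + (z_c − 1.3 − 13.4)×3.34
The z_c×3.34 term appears on both sides and cancels. Collect the known terms of each column as K = Σ(ρt)_known − 3.34 × (depth of known layers): K_1 = 0 − 3.34×0 = 0; K_2 = 33.4434 − 3.34×(1.3 + 13.4) = −15.6546.
Balance: K_1 − x×(3.34 − 2.88) = K_2, so x = (K_1 − K_2)/(3.34 − 2.88) = 15.6546/0.46 = 34 km.

34 km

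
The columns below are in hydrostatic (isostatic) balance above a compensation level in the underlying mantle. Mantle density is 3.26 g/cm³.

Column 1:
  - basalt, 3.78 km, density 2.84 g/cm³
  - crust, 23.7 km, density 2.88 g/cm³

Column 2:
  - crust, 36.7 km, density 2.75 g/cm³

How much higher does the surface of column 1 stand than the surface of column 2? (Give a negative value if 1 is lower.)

For any compensation level in the mantle, the mantle terms cancel and isostasy reduces to e = (Σt_1 − Σt_2) − (Σ(ρt)_1 − Σ(ρt)_2) / ρ_m.
Σt_1 = 27.48 km; Σt_2 = 36.7 km; Σ(ρt)_1 = 78.9912; Σ(ρt)_2 = 100.925 (in km·g/cm³).
e = (27.48 − 36.7) − (78.9912 − 100.925) / 3.26 = −2.49 km.

−2.49 km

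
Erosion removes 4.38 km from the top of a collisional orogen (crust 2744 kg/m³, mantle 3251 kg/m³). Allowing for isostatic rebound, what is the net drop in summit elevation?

0.683 km

Rebound u = e ρ_c/ρ_m = 4.38 km × 2744/3251 = 3.697 km.
Net surface drop = e − u = 4.38 km − 3.697 km = e (ρ_m − ρ_c)/ρ_m = 0.683 km.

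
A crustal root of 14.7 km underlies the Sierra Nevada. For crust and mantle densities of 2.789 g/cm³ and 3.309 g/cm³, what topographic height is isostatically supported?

2.74 km

For local isostatic compensation: ρ_c h = (ρ_m − ρ_c) r.
h = r (ρ_m − ρ_c) / ρ_c = 14.7 km × (3.309 − 2.789) / 2.789 = 2.74 km.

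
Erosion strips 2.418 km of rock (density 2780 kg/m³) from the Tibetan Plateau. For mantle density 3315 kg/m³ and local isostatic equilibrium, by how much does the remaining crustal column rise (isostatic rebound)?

2.03 km

Unloading: uplift u = e ρ_c/ρ_m = 2.418 km × 2780/3315 = 2.03 km.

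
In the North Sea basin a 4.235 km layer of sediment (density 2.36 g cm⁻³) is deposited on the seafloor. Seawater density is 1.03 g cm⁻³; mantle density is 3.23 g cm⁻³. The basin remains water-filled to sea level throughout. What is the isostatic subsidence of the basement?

2.56 km

Submarine loading: the sediment displaces seawater, and the subsidence is in turn flooded, so s (ρ_m − ρ_w) = t (ρ_sed − ρ_w).
s = 4.235 km × (2.36 − 1.03) / (3.23 − 1.03) = 2.56 km.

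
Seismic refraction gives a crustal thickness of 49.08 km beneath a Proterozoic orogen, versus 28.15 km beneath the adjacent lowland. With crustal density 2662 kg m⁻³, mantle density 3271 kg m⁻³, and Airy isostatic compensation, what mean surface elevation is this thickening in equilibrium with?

Excess crust Δ = 49.08 km − 28.15 km = 20.93 km, split between elevation h and root r with h + r = Δ.
Airy balance ρ_c h = (ρ_m − ρ_c) r gives r = h ρ_c/(ρ_m − ρ_c), so h (1 + ρ_c/(ρ_m − ρ_c)) = Δ, i.e. h = Δ (ρ_m − ρ_c)/ρ_m.
h = 20.93 km × 609/3271 = 3.9 km.

3.9 km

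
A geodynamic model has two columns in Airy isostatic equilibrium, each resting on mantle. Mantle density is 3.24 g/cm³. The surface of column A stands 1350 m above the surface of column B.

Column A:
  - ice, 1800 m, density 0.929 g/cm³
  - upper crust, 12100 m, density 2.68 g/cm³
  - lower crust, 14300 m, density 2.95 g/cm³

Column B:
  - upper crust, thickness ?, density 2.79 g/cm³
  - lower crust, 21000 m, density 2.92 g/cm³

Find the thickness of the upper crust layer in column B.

8860 m

Take the compensation level at the base of the deeper column (depth z_c below the surface of column A) and equate Σ ρ_i t_i down to z_c; mantle fills any gap and the z_c terms cancel.
Column A: 1800×0.929 + 12100×2.68 + 14300×2.95 + (z_c − 28200)×3.24
Column B: 1350×0 + x×2.79 + 21000×2.92 + (z_c − 1350 − 21000 − x)×3.24
The z_c×3.24 term appears on both sides and cancels. Collect the known terms of each column as K = Σ(ρt)_known − 3.24 × (depth of known layers): K_A = 76285.2 − 3.24×28200 = −15082.8; K_B = 61320 − 3.24×(1350 + 21000) = −11094.
Balance: K_A = K_B − x×(3.24 − 2.79), so x = (K_B − K_A)/(3.24 − 2.79) = 3988.8/0.45 = 8860 m.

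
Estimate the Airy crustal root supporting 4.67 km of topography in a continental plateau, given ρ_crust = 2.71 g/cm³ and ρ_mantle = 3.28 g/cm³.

22.2 km

For local isostatic compensation: the weight of the topography is balanced by the buoyancy of the root, ρ_c h = (ρ_m − ρ_c) r.
r = h · ρ_c / (ρ_m − ρ_c) = 4.67 km × 2.71 / (3.28 − 2.71) = 22.2 km.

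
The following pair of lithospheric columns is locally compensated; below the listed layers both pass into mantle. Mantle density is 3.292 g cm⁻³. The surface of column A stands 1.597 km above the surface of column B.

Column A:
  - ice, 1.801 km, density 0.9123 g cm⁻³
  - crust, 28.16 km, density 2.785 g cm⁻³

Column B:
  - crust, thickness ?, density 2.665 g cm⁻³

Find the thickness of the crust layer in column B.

21.2 km

Take the compensation level at the base of the deeper column (depth z_c below the surface of column A) and equate Σ ρ_i t_i down to z_c; mantle fills any gap and the z_c terms cancel.
Column A: 1.801×0.9123 + 28.16×2.785 + (z_c − 29.961)×3.292
Column B: 1.597×0 + x×2.665 + (z_c − 1.597 − 0 − x)×3.292
The z_c×3.292 term appears on both sides and cancels. Collect the known terms of each column as K = Σ(ρt)_known − 3.292 × (depth of known layers): K_A = 80.0686523 − 3.292×29.961 = −18.5629597; K_B = 0 − 3.292×(1.597 + 0) = −5.257324.
Balance: K_A = K_B − x×(3.292 − 2.665), so x = (K_B − K_A)/(3.292 − 2.665) = 13.3056/0.627 = 21.2 km.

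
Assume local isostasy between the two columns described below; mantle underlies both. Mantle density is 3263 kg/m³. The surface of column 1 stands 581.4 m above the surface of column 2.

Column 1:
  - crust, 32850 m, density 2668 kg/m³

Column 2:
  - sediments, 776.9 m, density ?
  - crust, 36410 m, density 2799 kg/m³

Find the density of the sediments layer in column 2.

Take the compensation level at the base of the deeper column (depth z_c below the surface of column 1) and equate Σ ρ_i t_i down to z_c; mantle fills any gap and the z_c terms cancel.
Column 1: 32850×2668 + (z_c − 32850)×3263
Column 2: 581.4×0 + 776.9×ρ + 36410×2799 + (z_c − 581.4 − 37186.9)×3263
The z_c×3263 term appears on both sides and cancels. Collect the known terms of each column as K = Σ(ρt)_known − 3263 × (depth of known layers): K_1 = 87643800 − 3263×32850 = −19545750; K_2 = 101911590 − 3263×(581.4 + 37186.9) = −21326372.9.
Balance: K_1 = K_2 + 776.9×ρ, so ρ = (K_1 − K_2)/776.9 = 1780620/776.9 = 2290 kg/m³.

2290 kg/m³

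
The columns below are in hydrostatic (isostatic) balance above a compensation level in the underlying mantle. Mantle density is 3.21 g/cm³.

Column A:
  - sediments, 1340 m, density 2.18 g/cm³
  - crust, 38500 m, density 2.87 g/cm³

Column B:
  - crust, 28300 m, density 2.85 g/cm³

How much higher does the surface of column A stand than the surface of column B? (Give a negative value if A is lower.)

For any compensation level in the mantle, the mantle terms cancel and isostasy reduces to e = (Σt_A − Σt_B) − (Σ(ρt)_A − Σ(ρt)_B) / ρ_m.
Σt_A = 39840 m; Σt_B = 28300 m; Σ(ρt)_A = 113416.2; Σ(ρt)_B = 80655 (in m·g/cm³).
e = (39840 − 28300) − (113416.2 − 80655) / 3.21 = 1330 m.

1330 m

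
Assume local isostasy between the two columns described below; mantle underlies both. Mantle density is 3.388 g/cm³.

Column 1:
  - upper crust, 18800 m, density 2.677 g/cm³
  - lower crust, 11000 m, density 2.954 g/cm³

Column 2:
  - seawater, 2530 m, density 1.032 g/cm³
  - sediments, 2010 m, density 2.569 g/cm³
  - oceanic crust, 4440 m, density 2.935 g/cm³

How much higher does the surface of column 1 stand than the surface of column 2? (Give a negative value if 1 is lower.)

For any compensation level in the mantle, the mantle terms cancel and isostasy reduces to e = (Σt_1 − Σt_2) − (Σ(ρt)_1 − Σ(ρt)_2) / ρ_m.
Σt_1 = 29800 m; Σt_2 = 8980 m; Σ(ρt)_1 = 82821.6; Σ(ρt)_2 = 20806.05 (in m·g/cm³).
e = (29800 − 8980) − (82821.6 − 20806.05) / 3.388 = 2520 m.

2520 m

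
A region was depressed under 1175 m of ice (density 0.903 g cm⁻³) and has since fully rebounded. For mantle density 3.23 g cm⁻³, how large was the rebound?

Removing the load lets mantle flow back in; uplift u satisfies ρ_ice t = ρ_m u.
u = t ρ_ice/ρ_m = 1175 m × 0.903/3.23 = 328 m.

328 m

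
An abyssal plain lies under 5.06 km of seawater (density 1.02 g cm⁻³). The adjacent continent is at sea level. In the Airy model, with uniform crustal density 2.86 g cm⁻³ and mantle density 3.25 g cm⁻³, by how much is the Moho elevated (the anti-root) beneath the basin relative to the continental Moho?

Equating mass per unit area of the two columns: replacing crust with seawater at the top is compensated by replacing crust with mantle at the base: d (ρ_c − ρ_w) = a (ρ_m − ρ_c).
a = d (ρ_c − ρ_w)/(ρ_m − ρ_c) = 5.06 km × 1.84/0.39 = 23.9 km.

23.9 km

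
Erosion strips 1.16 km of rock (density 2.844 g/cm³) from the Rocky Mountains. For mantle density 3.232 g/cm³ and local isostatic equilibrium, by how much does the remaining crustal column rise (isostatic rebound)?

Unloading: uplift u = e ρ_c/ρ_m = 1.16 km × 2.844/3.232 = 1.02 km.

1.02 km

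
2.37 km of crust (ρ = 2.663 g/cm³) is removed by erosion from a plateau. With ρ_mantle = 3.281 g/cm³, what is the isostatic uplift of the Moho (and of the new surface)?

1.92 km

Unloading: uplift u = e ρ_c/ρ_m = 2.37 km × 2.663/3.281 = 1.92 km.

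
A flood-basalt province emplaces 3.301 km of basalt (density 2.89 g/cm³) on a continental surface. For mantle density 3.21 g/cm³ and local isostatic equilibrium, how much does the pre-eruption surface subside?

2.97 km

Subaerial loading: s = t ρ_load / ρ_m.
s = 3.301 km × 2.89/3.21 = 2.97 km.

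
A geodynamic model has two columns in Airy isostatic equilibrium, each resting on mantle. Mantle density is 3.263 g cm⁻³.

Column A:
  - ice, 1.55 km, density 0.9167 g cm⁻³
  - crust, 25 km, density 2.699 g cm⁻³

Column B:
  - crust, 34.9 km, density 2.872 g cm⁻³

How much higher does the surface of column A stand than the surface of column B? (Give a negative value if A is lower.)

1.25 km

For any compensation level in the mantle, the mantle terms cancel and isostasy reduces to e = (Σt_A − Σt_B) − (Σ(ρt)_A − Σ(ρt)_B) / ρ_m.
Σt_A = 26.55 km; Σt_B = 34.9 km; Σ(ρt)_A = 68.895885; Σ(ρt)_B = 100.2328 (in km·g cm⁻³).
e = (26.55 − 34.9) − (68.895885 − 100.2328) / 3.263 = 1.25 km.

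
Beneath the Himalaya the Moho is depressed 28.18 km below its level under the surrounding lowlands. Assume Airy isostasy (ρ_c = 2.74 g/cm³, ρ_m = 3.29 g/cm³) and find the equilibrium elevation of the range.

5.66 km

By Archimedes' principle applied to the lithosphere: ρ_c h = (ρ_m − ρ_c) r.
h = r (ρ_m − ρ_c) / ρ_c = 28.18 km × (3.29 − 2.74) / 2.74 = 5.66 km.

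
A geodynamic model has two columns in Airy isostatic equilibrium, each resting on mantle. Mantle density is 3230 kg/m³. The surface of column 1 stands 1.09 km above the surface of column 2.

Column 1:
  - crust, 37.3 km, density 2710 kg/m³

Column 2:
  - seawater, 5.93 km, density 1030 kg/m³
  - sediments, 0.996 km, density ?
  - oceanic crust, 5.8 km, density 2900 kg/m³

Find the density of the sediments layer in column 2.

2310 kg/m³

Take the compensation level at the base of the deeper column (depth z_c below the surface of column 1) and equate Σ ρ_i t_i down to z_c; mantle fills any gap and the z_c terms cancel.
Column 1: 37.3×2710 + (z_c − 37.3)×3230
Column 2: 1.09×0 + 5.93×1030 + 0.996×ρ + 5.8×2900 + (z_c − 1.09 − 12.726)×3230
The z_c×3230 term appears on both sides and cancels. Collect the known terms of each column as K = Σ(ρt)_known − 3230 × (depth of known layers): K_1 = 101083 − 3230×37.3 = −19396; K_2 = 22927.9 − 3230×(1.09 + 12.726) = −21697.78.
Balance: K_1 = K_2 + 0.996×ρ, so ρ = (K_1 − K_2)/0.996 = 2301.78/0.996 = 2310 kg/m³.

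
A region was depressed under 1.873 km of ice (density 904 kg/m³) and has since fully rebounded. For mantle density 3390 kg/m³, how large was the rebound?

Removing the load lets mantle flow back in; uplift u satisfies ρ_ice t = ρ_m u.
u = t ρ_ice/ρ_m = 1.873 km × 904/3390 = 0.499 km.

0.499 km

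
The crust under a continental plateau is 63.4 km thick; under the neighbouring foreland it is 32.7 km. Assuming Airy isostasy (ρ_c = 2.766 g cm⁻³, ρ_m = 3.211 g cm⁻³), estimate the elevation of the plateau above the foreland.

4.25 km

Excess crust Δ = 63.4 km − 32.7 km = 30.7 km, split between elevation h and root r with h + r = Δ.
Airy balance ρ_c h = (ρ_m − ρ_c) r gives r = h ρ_c/(ρ_m − ρ_c), so h (1 + ρ_c/(ρ_m − ρ_c)) = Δ, i.e. h = Δ (ρ_m − ρ_c)/ρ_m.
h = 30.7 km × 0.445/3.211 = 4.25 km.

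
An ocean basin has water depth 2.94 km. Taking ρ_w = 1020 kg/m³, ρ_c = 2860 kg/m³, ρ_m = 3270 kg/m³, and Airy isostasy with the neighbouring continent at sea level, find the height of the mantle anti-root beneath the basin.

13.2 km

By Archimedes' principle applied to the lithosphere: replacing crust with seawater at the top is compensated by replacing crust with mantle at the base: d (ρ_c − ρ_w) = a (ρ_m − ρ_c).
a = d (ρ_c − ρ_w)/(ρ_m − ρ_c) = 2.94 km × 1840/410 = 13.2 km.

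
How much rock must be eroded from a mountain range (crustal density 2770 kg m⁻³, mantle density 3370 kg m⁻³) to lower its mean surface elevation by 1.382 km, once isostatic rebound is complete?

7.76 km

Net drop Δ = e − u = e − e ρ_c/ρ_m = e (ρ_m − ρ_c)/ρ_m.
e = Δ ρ_m/(ρ_m − ρ_c) = 1.382 km × 3370/600 = 7.76 km.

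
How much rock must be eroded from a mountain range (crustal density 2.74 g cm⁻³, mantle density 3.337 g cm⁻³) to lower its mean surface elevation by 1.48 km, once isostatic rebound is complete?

8.27 km

Net drop Δ = e − u = e − e ρ_c/ρ_m = e (ρ_m − ρ_c)/ρ_m.
e = Δ ρ_m/(ρ_m − ρ_c) = 1.48 km × 3.337/0.597 = 8.27 km.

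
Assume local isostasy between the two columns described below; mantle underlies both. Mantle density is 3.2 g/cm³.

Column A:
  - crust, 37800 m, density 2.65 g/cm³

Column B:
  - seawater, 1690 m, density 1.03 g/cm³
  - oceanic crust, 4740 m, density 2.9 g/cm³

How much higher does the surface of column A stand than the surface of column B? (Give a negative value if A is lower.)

4910 m

For any compensation level in the mantle, the mantle terms cancel and isostasy reduces to e = (Σt_A − Σt_B) − (Σ(ρt)_A − Σ(ρt)_B) / ρ_m.
Σt_A = 37800 m; Σt_B = 6430 m; Σ(ρt)_A = 100170; Σ(ρt)_B = 15486.7 (in m·g/cm³).
e = (37800 − 6430) − (100170 − 15486.7) / 3.2 = 4910 m.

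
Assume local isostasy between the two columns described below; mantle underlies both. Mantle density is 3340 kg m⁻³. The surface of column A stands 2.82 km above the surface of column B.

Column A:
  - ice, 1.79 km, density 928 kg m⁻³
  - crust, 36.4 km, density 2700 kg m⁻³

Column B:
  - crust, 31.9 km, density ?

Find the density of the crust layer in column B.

2770 kg m⁻³

Take the compensation level at the base of the deeper column (depth z_c below the surface of column A) and equate Σ ρ_i t_i down to z_c; mantle fills any gap and the z_c terms cancel.
Column A: 1.79×928 + 36.4×2700 + (z_c − 38.19)×3340
Column B: 2.82×0 + 31.9×ρ + (z_c − 2.82 − 31.9)×3340
The z_c×3340 term appears on both sides and cancels. Collect the known terms of each column as K = Σ(ρt)_known − 3340 × (depth of known layers): K_A = 99941.12 − 3340×38.19 = −27613.48; K_B = 0 − 3340×(2.82 + 31.9) = −115964.8.
Balance: K_A = K_B + 31.9×ρ, so ρ = (K_A − K_B)/31.9 = 88351.3/31.9 = 2770 kg m⁻³.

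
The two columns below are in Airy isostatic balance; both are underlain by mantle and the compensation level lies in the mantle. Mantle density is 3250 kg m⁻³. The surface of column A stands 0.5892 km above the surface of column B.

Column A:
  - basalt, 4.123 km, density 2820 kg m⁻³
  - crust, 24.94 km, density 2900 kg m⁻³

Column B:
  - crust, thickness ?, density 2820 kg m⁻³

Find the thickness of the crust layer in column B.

Take the compensation level at the base of the deeper column (depth z_c below the surface of column A) and equate Σ ρ_i t_i down to z_c; mantle fills any gap and the z_c terms cancel.
Column A: 4.123×2820 + 24.94×2900 + (z_c − 29.063)×3250
Column B: 0.5892×0 + x×2820 + (z_c − 0.5892 − 0 − x)×3250
The z_c×3250 term appears on both sides and cancels. Collect the known terms of each column as K = Σ(ρt)_known − 3250 × (depth of known layers): K_A = 83952.86 − 3250×29.063 = −10501.89; K_B = 0 − 3250×(0.5892 + 0) = −1914.9.
Balance: K_A = K_B − x×(3250 − 2820), so x = (K_B − K_A)/(3250 − 2820) = 8586.99/430 = 20 km.

20 km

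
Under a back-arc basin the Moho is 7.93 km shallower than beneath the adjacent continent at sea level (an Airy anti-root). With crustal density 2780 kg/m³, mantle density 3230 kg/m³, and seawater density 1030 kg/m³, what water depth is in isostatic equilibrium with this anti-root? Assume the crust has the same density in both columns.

Replacing a thickness d of crust by seawater at the top must be balanced by replacing crust with mantle at the base: d (ρ_c − ρ_w) = a (ρ_m − ρ_c).
d = a (ρ_m − ρ_c)/(ρ_c − ρ_w) = 7.93 km × 450/1750 = 2.04 km.

2.04 km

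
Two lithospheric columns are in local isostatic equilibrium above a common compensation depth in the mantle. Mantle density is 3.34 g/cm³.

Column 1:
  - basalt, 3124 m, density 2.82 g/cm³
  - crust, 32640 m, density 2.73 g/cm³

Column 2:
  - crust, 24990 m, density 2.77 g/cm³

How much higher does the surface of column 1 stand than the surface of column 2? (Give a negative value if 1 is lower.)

2180 m

For any compensation level in the mantle, the mantle terms cancel and isostasy reduces to e = (Σt_1 − Σt_2) − (Σ(ρt)_1 − Σ(ρt)_2) / ρ_m.
Σt_1 = 35764 m; Σt_2 = 24990 m; Σ(ρt)_1 = 97916.88; Σ(ρt)_2 = 69222.3 (in m·g/cm³).
e = (35764 − 24990) − (97916.88 − 69222.3) / 3.34 = 2180 m.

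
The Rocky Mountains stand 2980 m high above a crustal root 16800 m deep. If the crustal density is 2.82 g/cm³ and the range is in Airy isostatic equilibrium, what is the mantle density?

Airy balance: ρ_c h = (ρ_m − ρ_c) r → ρ_m = ρ_c (1 + h/r).
ρ_m = 2.82 × (1 + 2980 m/16800 m) = 3.32 g/cm³.

3.32 g/cm³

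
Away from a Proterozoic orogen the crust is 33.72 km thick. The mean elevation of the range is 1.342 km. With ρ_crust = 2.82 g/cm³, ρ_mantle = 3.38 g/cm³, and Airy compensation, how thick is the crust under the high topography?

Root depth r = h ρ_c / (ρ_m − ρ_c) = 1.342 km × 2.82 / 0.56 = 6.758 km.
Total thickness = T + h + r = 33.72 km + 1.342 km + 6.758 km = 41.8 km.

41.8 km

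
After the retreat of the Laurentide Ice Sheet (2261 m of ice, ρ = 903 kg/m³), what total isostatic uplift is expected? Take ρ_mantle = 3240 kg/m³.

Removing the load lets mantle flow back in; uplift u satisfies ρ_ice t = ρ_m u.
u = t ρ_ice/ρ_m = 2261 m × 903/3240 = 630 m.

630 m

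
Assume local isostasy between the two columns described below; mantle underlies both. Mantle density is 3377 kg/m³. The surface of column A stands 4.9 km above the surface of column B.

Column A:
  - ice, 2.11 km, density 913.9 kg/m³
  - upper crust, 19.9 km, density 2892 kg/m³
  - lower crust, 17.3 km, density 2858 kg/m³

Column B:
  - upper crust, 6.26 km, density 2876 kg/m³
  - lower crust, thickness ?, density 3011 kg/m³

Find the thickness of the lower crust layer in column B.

11.3 km

Take the compensation level at the base of the deeper column (depth z_c below the surface of column A) and equate Σ ρ_i t_i down to z_c; mantle fills any gap and the z_c terms cancel.
Column A: 2.11×913.9 + 19.9×2892 + 17.3×2858 + (z_c − 39.31)×3377
Column B: 4.9×0 + 6.26×2876 + x×3011 + (z_c − 4.9 − 6.26 − x)×3377
The z_c×3377 term appears on both sides and cancels. Collect the known terms of each column as K = Σ(ρt)_known − 3377 × (depth of known layers): K_A = 108922.529 − 3377×39.31 = −23827.341; K_B = 18003.76 − 3377×(4.9 + 6.26) = −19683.56.
Balance: K_A = K_B − x×(3377 − 3011), so x = (K_B − K_A)/(3377 − 3011) = 4143.78/366 = 11.3 km.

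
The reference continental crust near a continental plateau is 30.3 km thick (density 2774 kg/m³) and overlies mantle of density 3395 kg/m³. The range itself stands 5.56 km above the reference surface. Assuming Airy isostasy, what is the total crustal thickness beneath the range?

Root depth r = h ρ_c / (ρ_m − ρ_c) = 5.56 km × 2774 / 621 = 24.84 km.
Total thickness = T + h + r = 30.3 km + 5.56 km + 24.84 km = 60.7 km.

60.7 km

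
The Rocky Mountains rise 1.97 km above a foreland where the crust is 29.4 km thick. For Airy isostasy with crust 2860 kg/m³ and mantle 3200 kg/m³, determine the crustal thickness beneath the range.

47.9 km

Root depth r = h ρ_c / (ρ_m − ρ_c) = 1.97 km × 2860 / 340 = 16.57 km.
Total thickness = T + h + r = 29.4 km + 1.97 km + 16.57 km = 47.9 km.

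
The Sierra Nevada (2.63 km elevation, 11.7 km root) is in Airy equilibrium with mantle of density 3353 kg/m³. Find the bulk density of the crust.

2740 kg/m³

ρ_c h = (ρ_m − ρ_c) r → ρ_c (h + r) = ρ_m r → ρ_c = ρ_m r / (h + r).
ρ_c = 3353 × 11.7 km / (2.63 km + 11.7 km) = 2740 kg/m³.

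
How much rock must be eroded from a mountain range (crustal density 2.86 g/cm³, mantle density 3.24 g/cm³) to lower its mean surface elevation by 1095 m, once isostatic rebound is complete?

9340 m

Net drop Δ = e − u = e − e ρ_c/ρ_m = e (ρ_m − ρ_c)/ρ_m.
e = Δ ρ_m/(ρ_m − ρ_c) = 1095 m × 3.24/0.38 = 9340 m.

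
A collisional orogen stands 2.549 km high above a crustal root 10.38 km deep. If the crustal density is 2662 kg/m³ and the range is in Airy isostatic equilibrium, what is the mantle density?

Airy balance: ρ_c h = (ρ_m − ρ_c) r → ρ_m = ρ_c (1 + h/r).
ρ_m = 2662 × (1 + 2.549 km/10.38 km) = 3320 kg/m³.

3320 kg/m³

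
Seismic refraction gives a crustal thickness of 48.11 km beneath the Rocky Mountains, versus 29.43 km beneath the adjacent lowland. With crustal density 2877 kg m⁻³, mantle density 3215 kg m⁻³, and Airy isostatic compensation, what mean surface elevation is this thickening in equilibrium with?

Excess crust Δ = 48.11 km − 29.43 km = 18.68 km, split between elevation h and root r with h + r = Δ.
Airy balance ρ_c h = (ρ_m − ρ_c) r gives r = h ρ_c/(ρ_m − ρ_c), so h (1 + ρ_c/(ρ_m − ρ_c)) = Δ, i.e. h = Δ (ρ_m − ρ_c)/ρ_m.
h = 18.68 km × 338/3215 = 1.96 km.

1.96 km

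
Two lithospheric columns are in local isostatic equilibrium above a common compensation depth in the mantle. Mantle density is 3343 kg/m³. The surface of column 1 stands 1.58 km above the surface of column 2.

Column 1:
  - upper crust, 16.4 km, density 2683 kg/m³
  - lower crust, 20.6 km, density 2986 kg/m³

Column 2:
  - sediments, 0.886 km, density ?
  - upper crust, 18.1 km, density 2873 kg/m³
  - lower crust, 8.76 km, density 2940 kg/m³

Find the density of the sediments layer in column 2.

Take the compensation level at the base of the deeper column (depth z_c below the surface of column 1) and equate Σ ρ_i t_i down to z_c; mantle fills any gap and the z_c terms cancel.
Column 1: 16.4×2683 + 20.6×2986 + (z_c − 37)×3343
Column 2: 1.58×0 + 0.886×ρ + 18.1×2873 + 8.76×2940 + (z_c − 1.58 − 27.746)×3343
The z_c×3343 term appears on both sides and cancels. Collect the known terms of each column as K = Σ(ρt)_known − 3343 × (depth of known layers): K_1 = 105512.8 − 3343×37 = −18178.2; K_2 = 77755.7 − 3343×(1.58 + 27.746) = −20281.118.
Balance: K_1 = K_2 + 0.886×ρ, so ρ = (K_1 − K_2)/0.886 = 2102.92/0.886 = 2370 kg/m³.

2370 kg/m³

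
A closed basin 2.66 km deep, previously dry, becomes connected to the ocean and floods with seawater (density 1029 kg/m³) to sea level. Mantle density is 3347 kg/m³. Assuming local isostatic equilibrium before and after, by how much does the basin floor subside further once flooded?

1.18 km

After flooding the water column is d + s deep. Its weight must equal the weight of mantle displaced by the extra subsidence s: (d + s) ρ_w = s ρ_m.
s = d ρ_w / (ρ_m − ρ_w) = 2.66 km × 1029/(3347 − 1029) = 1.18 km.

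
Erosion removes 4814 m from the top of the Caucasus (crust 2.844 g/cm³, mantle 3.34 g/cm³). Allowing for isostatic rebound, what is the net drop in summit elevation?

Rebound u = e ρ_c/ρ_m = 4814 m × 2.844/3.34 = 4099 m.
Net surface drop = e − u = 4814 m − 4099 m = e (ρ_m − ρ_c)/ρ_m = 715 m.

715 m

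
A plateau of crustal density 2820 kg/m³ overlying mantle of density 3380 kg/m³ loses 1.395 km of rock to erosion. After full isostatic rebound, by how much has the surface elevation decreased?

0.231 km

Rebound u = e ρ_c/ρ_m = 1.395 km × 2820/3380 = 1.164 km.
Net surface drop = e − u = 1.395 km − 1.164 km = e (ρ_m − ρ_c)/ρ_m = 0.231 km.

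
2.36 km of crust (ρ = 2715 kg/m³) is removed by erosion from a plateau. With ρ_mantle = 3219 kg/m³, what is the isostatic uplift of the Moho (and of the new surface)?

1.99 km

Unloading: uplift u = e ρ_c/ρ_m = 2.36 km × 2715/3219 = 1.99 km.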